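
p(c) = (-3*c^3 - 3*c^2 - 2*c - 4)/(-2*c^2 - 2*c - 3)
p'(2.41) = 1.43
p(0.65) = 1.44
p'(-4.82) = 1.61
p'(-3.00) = 1.84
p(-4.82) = -6.83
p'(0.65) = 0.60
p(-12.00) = -17.87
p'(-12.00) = 1.51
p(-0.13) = 1.36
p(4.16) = 6.10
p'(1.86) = 1.35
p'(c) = (4*c + 2)*(-3*c^3 - 3*c^2 - 2*c - 4)/(-2*c^2 - 2*c - 3)^2 + (-9*c^2 - 6*c - 2)/(-2*c^2 - 2*c - 3) = (6*c^4 + 12*c^3 + 29*c^2 + 2*c - 2)/(4*c^4 + 8*c^3 + 16*c^2 + 12*c + 9)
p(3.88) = 5.68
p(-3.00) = -3.73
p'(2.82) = 1.47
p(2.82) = 4.11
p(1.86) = 2.74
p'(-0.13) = -0.23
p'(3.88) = 1.50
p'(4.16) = 1.50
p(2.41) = 3.51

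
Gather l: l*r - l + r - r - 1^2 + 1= l*(r - 1)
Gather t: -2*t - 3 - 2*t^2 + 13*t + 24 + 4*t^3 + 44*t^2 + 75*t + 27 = 4*t^3 + 42*t^2 + 86*t + 48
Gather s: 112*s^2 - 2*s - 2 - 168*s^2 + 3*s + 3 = -56*s^2 + s + 1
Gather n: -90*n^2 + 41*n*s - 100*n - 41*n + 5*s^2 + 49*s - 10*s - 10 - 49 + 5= -90*n^2 + n*(41*s - 141) + 5*s^2 + 39*s - 54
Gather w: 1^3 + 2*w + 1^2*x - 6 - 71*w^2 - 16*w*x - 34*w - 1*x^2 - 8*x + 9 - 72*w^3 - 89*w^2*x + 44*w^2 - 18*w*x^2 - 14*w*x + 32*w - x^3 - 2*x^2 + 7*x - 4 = -72*w^3 + w^2*(-89*x - 27) + w*(-18*x^2 - 30*x) - x^3 - 3*x^2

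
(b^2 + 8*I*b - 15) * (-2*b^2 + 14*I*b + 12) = -2*b^4 - 2*I*b^3 - 70*b^2 - 114*I*b - 180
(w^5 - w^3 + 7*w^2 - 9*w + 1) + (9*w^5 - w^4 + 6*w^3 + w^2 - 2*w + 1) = 10*w^5 - w^4 + 5*w^3 + 8*w^2 - 11*w + 2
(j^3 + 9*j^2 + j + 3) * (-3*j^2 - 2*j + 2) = -3*j^5 - 29*j^4 - 19*j^3 + 7*j^2 - 4*j + 6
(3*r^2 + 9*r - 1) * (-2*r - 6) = -6*r^3 - 36*r^2 - 52*r + 6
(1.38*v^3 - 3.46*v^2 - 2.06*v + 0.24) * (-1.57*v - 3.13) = -2.1666*v^4 + 1.1128*v^3 + 14.064*v^2 + 6.071*v - 0.7512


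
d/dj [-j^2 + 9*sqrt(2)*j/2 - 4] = -2*j + 9*sqrt(2)/2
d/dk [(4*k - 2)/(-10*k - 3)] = -32/(10*k + 3)^2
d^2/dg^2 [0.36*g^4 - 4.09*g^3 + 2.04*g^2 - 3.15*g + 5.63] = 4.32*g^2 - 24.54*g + 4.08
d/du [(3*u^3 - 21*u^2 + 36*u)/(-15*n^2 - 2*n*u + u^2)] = 3*(2*u*(n - u)*(u^2 - 7*u + 12) + (15*n^2 + 2*n*u - u^2)*(-3*u^2 + 14*u - 12))/(15*n^2 + 2*n*u - u^2)^2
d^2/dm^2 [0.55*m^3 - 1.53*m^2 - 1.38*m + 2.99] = 3.3*m - 3.06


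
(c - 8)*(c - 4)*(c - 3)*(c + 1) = c^4 - 14*c^3 + 53*c^2 - 28*c - 96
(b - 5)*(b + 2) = b^2 - 3*b - 10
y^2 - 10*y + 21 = (y - 7)*(y - 3)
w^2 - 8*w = w*(w - 8)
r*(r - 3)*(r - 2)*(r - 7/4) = r^4 - 27*r^3/4 + 59*r^2/4 - 21*r/2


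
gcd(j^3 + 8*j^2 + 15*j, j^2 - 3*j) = j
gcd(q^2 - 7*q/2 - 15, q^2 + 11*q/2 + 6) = 1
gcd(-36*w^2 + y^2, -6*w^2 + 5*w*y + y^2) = 6*w + y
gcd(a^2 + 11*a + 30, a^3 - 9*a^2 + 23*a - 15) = 1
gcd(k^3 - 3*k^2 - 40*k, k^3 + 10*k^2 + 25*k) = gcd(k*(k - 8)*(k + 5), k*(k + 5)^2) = k^2 + 5*k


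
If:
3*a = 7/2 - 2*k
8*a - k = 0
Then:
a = 7/38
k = 28/19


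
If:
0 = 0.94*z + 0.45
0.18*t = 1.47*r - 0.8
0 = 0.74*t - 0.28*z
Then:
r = 0.52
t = -0.18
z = -0.48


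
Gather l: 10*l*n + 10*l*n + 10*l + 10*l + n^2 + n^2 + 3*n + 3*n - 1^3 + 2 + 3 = l*(20*n + 20) + 2*n^2 + 6*n + 4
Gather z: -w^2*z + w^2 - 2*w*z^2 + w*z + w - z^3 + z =w^2 - 2*w*z^2 + w - z^3 + z*(-w^2 + w + 1)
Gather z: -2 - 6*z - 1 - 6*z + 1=-12*z - 2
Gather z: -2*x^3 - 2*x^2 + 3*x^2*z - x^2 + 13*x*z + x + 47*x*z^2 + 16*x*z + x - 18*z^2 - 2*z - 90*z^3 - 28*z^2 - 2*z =-2*x^3 - 3*x^2 + 2*x - 90*z^3 + z^2*(47*x - 46) + z*(3*x^2 + 29*x - 4)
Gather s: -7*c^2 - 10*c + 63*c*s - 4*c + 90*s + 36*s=-7*c^2 - 14*c + s*(63*c + 126)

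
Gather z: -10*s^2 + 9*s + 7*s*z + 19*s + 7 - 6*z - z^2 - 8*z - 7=-10*s^2 + 28*s - z^2 + z*(7*s - 14)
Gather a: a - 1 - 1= a - 2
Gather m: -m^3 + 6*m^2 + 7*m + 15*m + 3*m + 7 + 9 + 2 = -m^3 + 6*m^2 + 25*m + 18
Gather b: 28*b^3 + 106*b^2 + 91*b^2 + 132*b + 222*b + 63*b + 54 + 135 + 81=28*b^3 + 197*b^2 + 417*b + 270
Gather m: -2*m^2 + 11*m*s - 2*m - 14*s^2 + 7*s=-2*m^2 + m*(11*s - 2) - 14*s^2 + 7*s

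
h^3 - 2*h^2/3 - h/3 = h*(h - 1)*(h + 1/3)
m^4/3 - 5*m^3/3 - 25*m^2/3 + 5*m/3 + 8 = (m/3 + 1)*(m - 8)*(m - 1)*(m + 1)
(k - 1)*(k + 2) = k^2 + k - 2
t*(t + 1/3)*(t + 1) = t^3 + 4*t^2/3 + t/3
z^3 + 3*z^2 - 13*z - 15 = (z - 3)*(z + 1)*(z + 5)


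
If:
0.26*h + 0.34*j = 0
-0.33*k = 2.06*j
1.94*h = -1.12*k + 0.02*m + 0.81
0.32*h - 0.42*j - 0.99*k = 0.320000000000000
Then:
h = -0.08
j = 0.06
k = -0.37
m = -69.04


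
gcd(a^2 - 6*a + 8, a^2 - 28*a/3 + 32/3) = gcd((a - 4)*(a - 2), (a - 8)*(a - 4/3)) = 1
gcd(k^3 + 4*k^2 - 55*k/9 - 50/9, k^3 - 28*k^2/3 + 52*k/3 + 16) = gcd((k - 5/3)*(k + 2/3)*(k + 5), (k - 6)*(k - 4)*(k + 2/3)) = k + 2/3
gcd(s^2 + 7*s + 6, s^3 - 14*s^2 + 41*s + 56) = s + 1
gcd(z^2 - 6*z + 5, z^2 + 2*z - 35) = z - 5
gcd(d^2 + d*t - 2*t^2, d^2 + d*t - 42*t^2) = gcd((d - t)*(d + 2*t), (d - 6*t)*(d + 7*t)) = 1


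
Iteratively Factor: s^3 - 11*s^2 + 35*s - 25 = (s - 5)*(s^2 - 6*s + 5) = (s - 5)^2*(s - 1)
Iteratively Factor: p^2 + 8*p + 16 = (p + 4)*(p + 4)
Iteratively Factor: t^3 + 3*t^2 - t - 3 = (t - 1)*(t^2 + 4*t + 3) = (t - 1)*(t + 1)*(t + 3)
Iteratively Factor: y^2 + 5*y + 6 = (y + 2)*(y + 3)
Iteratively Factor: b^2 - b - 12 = (b + 3)*(b - 4)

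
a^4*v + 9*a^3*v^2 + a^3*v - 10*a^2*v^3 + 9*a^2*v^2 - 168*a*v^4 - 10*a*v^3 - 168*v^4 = (a - 4*v)*(a + 6*v)*(a + 7*v)*(a*v + v)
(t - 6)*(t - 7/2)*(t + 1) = t^3 - 17*t^2/2 + 23*t/2 + 21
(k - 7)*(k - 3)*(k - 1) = k^3 - 11*k^2 + 31*k - 21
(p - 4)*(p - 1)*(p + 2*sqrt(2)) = p^3 - 5*p^2 + 2*sqrt(2)*p^2 - 10*sqrt(2)*p + 4*p + 8*sqrt(2)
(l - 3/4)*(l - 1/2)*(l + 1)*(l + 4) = l^4 + 15*l^3/4 - 15*l^2/8 - 25*l/8 + 3/2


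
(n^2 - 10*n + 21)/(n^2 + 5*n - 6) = (n^2 - 10*n + 21)/(n^2 + 5*n - 6)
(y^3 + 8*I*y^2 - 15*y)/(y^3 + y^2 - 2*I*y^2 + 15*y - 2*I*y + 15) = y*(y + 5*I)/(y^2 + y*(1 - 5*I) - 5*I)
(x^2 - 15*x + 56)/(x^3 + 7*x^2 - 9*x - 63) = (x^2 - 15*x + 56)/(x^3 + 7*x^2 - 9*x - 63)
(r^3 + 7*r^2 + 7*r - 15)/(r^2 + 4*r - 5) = r + 3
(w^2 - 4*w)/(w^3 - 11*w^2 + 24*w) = (w - 4)/(w^2 - 11*w + 24)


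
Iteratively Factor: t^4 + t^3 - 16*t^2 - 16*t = (t)*(t^3 + t^2 - 16*t - 16) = t*(t + 1)*(t^2 - 16) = t*(t + 1)*(t + 4)*(t - 4)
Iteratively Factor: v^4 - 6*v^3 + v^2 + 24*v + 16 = (v - 4)*(v^3 - 2*v^2 - 7*v - 4) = (v - 4)*(v + 1)*(v^2 - 3*v - 4) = (v - 4)^2*(v + 1)*(v + 1)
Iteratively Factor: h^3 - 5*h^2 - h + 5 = (h - 5)*(h^2 - 1) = (h - 5)*(h + 1)*(h - 1)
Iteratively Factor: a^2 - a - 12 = (a + 3)*(a - 4)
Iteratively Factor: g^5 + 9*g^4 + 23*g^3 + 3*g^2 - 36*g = (g + 3)*(g^4 + 6*g^3 + 5*g^2 - 12*g) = g*(g + 3)*(g^3 + 6*g^2 + 5*g - 12) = g*(g + 3)^2*(g^2 + 3*g - 4) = g*(g - 1)*(g + 3)^2*(g + 4)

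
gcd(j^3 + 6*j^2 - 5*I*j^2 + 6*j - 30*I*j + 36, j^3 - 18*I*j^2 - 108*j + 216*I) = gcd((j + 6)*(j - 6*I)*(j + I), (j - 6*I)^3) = j - 6*I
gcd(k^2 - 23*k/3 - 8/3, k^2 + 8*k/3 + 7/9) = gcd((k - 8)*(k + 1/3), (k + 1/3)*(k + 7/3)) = k + 1/3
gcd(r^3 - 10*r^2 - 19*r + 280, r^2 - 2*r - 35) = r^2 - 2*r - 35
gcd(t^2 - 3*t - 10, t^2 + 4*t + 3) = 1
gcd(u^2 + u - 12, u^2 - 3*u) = u - 3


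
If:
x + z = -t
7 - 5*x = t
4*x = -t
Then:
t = -28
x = 7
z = 21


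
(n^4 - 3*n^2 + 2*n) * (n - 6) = n^5 - 6*n^4 - 3*n^3 + 20*n^2 - 12*n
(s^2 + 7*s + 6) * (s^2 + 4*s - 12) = s^4 + 11*s^3 + 22*s^2 - 60*s - 72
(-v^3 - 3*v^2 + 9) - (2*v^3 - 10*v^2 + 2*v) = -3*v^3 + 7*v^2 - 2*v + 9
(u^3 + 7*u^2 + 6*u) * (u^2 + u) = u^5 + 8*u^4 + 13*u^3 + 6*u^2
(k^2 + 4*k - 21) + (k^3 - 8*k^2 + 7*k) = k^3 - 7*k^2 + 11*k - 21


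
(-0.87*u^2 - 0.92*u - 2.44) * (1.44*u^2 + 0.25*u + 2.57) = -1.2528*u^4 - 1.5423*u^3 - 5.9795*u^2 - 2.9744*u - 6.2708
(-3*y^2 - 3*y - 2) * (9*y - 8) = -27*y^3 - 3*y^2 + 6*y + 16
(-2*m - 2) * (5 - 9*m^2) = 18*m^3 + 18*m^2 - 10*m - 10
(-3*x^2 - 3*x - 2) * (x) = -3*x^3 - 3*x^2 - 2*x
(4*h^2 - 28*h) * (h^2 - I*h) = 4*h^4 - 28*h^3 - 4*I*h^3 + 28*I*h^2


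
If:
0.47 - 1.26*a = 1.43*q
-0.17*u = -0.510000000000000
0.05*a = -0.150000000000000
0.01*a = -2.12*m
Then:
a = -3.00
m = 0.01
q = 2.97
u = 3.00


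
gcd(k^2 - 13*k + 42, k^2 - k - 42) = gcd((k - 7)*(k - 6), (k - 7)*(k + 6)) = k - 7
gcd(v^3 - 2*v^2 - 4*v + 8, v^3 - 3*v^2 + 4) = v^2 - 4*v + 4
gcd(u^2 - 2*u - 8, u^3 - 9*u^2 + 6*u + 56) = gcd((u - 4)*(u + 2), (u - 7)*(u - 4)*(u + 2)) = u^2 - 2*u - 8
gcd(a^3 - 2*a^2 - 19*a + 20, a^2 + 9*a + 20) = a + 4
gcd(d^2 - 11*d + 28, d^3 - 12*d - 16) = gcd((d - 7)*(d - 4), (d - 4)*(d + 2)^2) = d - 4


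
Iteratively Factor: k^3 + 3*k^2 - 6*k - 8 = (k + 4)*(k^2 - k - 2) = (k - 2)*(k + 4)*(k + 1)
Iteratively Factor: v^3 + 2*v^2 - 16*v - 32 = (v + 4)*(v^2 - 2*v - 8) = (v + 2)*(v + 4)*(v - 4)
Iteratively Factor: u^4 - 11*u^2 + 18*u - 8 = (u - 1)*(u^3 + u^2 - 10*u + 8) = (u - 1)^2*(u^2 + 2*u - 8) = (u - 1)^2*(u + 4)*(u - 2)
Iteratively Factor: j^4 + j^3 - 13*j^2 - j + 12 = (j - 1)*(j^3 + 2*j^2 - 11*j - 12) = (j - 1)*(j + 4)*(j^2 - 2*j - 3) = (j - 3)*(j - 1)*(j + 4)*(j + 1)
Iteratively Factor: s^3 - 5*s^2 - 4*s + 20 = (s + 2)*(s^2 - 7*s + 10) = (s - 2)*(s + 2)*(s - 5)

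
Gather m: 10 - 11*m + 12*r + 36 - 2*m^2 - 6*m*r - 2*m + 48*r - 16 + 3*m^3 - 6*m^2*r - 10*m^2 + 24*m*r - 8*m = 3*m^3 + m^2*(-6*r - 12) + m*(18*r - 21) + 60*r + 30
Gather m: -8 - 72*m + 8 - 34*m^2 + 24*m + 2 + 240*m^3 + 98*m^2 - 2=240*m^3 + 64*m^2 - 48*m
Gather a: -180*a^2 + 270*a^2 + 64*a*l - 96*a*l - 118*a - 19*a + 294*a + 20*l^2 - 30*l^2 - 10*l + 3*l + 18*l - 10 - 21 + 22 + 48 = 90*a^2 + a*(157 - 32*l) - 10*l^2 + 11*l + 39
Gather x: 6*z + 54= 6*z + 54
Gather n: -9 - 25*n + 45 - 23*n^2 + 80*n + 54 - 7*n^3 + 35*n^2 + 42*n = -7*n^3 + 12*n^2 + 97*n + 90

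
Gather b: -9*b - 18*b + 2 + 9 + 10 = 21 - 27*b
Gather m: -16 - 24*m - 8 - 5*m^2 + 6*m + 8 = -5*m^2 - 18*m - 16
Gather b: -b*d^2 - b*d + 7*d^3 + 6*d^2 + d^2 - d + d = b*(-d^2 - d) + 7*d^3 + 7*d^2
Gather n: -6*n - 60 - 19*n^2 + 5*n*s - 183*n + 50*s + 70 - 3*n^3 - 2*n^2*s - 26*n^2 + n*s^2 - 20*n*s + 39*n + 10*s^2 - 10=-3*n^3 + n^2*(-2*s - 45) + n*(s^2 - 15*s - 150) + 10*s^2 + 50*s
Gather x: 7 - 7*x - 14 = -7*x - 7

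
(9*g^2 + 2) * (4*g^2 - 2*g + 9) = 36*g^4 - 18*g^3 + 89*g^2 - 4*g + 18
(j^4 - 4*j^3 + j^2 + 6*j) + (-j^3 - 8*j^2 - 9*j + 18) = j^4 - 5*j^3 - 7*j^2 - 3*j + 18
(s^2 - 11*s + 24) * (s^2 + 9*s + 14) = s^4 - 2*s^3 - 61*s^2 + 62*s + 336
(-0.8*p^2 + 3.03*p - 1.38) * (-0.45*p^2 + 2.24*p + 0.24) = 0.36*p^4 - 3.1555*p^3 + 7.2162*p^2 - 2.364*p - 0.3312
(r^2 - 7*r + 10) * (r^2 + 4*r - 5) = r^4 - 3*r^3 - 23*r^2 + 75*r - 50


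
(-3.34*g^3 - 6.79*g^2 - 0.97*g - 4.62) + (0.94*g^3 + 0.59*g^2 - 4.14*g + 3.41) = -2.4*g^3 - 6.2*g^2 - 5.11*g - 1.21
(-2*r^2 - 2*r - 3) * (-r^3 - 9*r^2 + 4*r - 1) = 2*r^5 + 20*r^4 + 13*r^3 + 21*r^2 - 10*r + 3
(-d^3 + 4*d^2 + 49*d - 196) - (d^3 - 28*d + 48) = -2*d^3 + 4*d^2 + 77*d - 244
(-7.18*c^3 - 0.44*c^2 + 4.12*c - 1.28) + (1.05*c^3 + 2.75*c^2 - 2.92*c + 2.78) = -6.13*c^3 + 2.31*c^2 + 1.2*c + 1.5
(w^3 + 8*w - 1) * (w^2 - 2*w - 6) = w^5 - 2*w^4 + 2*w^3 - 17*w^2 - 46*w + 6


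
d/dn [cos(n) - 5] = -sin(n)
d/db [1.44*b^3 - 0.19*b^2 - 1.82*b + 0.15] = 4.32*b^2 - 0.38*b - 1.82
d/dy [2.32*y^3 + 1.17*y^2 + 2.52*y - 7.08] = 6.96*y^2 + 2.34*y + 2.52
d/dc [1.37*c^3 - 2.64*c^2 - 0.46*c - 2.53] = 4.11*c^2 - 5.28*c - 0.46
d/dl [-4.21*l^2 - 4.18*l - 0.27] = -8.42*l - 4.18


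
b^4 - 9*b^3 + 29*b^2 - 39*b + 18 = (b - 3)^2*(b - 2)*(b - 1)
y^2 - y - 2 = (y - 2)*(y + 1)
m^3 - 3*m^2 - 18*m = m*(m - 6)*(m + 3)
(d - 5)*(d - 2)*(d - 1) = d^3 - 8*d^2 + 17*d - 10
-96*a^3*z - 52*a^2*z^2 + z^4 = z*(-8*a + z)*(2*a + z)*(6*a + z)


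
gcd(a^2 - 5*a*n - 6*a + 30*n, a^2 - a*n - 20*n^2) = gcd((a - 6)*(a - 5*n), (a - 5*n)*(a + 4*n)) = a - 5*n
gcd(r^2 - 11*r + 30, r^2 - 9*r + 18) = r - 6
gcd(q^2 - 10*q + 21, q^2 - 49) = q - 7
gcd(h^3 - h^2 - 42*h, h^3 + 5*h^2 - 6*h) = h^2 + 6*h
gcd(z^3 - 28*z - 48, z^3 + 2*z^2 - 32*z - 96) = z^2 - 2*z - 24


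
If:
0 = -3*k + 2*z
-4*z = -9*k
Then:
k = 0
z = 0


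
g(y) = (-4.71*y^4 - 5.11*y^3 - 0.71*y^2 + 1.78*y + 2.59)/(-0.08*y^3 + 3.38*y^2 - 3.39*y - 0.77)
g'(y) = (0.24*y^2 - 6.76*y + 3.39)*(-4.71*y^4 - 5.11*y^3 - 0.71*y^2 + 1.78*y + 2.59)/(-0.08*y^3 + 3.38*y^2 - 3.39*y - 0.77)^2 + (-18.84*y^3 - 15.33*y^2 - 1.42*y + 1.78)/(-0.08*y^3 + 3.38*y^2 - 3.39*y - 0.77) = (0.3768*y^6 - 31.8396*y^5 + 30.5721*y^4 + 49.4374*y^3 + 8.8162*y^2 - 16.415*y + 7.4095)/(0.0064*y^6 - 0.5408*y^5 + 11.9668*y^4 - 22.7932*y^3 + 6.2869*y^2 + 5.2206*y + 0.5929)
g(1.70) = -21.42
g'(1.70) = 7.46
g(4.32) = -49.87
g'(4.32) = -18.09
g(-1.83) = -1.42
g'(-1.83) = 2.60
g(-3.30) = -7.70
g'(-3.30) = 5.96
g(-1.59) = -0.86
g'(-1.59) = 2.10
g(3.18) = -32.15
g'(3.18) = -12.94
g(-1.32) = -0.36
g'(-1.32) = 1.60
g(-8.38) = -64.99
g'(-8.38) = 16.11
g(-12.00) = -133.80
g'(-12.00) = 21.71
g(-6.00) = -31.75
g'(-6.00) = 11.72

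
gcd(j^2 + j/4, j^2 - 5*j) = j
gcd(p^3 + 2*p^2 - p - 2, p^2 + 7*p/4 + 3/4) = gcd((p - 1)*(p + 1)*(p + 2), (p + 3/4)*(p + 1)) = p + 1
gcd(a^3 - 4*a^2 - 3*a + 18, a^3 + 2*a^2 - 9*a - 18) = a^2 - a - 6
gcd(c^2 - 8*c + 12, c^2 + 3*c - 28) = 1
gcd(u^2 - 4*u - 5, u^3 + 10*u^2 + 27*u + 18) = u + 1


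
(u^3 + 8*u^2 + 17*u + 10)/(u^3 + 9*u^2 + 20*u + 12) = (u + 5)/(u + 6)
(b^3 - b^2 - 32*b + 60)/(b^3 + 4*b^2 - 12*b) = (b - 5)/b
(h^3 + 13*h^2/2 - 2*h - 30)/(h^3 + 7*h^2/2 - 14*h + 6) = (2*h + 5)/(2*h - 1)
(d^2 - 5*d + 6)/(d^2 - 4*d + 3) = (d - 2)/(d - 1)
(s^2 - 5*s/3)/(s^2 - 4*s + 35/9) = 3*s/(3*s - 7)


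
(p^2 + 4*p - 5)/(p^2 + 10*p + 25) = (p - 1)/(p + 5)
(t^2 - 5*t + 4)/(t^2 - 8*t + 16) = (t - 1)/(t - 4)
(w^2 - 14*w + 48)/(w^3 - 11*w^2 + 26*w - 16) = (w - 6)/(w^2 - 3*w + 2)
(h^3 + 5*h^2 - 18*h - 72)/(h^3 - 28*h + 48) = (h + 3)/(h - 2)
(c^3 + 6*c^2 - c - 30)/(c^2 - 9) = (c^2 + 3*c - 10)/(c - 3)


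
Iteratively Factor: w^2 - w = (w - 1)*(w)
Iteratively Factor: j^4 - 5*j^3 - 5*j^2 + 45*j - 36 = (j - 4)*(j^3 - j^2 - 9*j + 9) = (j - 4)*(j + 3)*(j^2 - 4*j + 3) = (j - 4)*(j - 1)*(j + 3)*(j - 3)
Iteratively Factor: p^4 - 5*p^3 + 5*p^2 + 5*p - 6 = (p + 1)*(p^3 - 6*p^2 + 11*p - 6) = (p - 2)*(p + 1)*(p^2 - 4*p + 3) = (p - 3)*(p - 2)*(p + 1)*(p - 1)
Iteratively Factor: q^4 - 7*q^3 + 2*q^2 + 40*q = (q - 5)*(q^3 - 2*q^2 - 8*q) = (q - 5)*(q + 2)*(q^2 - 4*q) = (q - 5)*(q - 4)*(q + 2)*(q)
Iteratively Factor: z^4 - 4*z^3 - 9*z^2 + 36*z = (z - 3)*(z^3 - z^2 - 12*z) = z*(z - 3)*(z^2 - z - 12) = z*(z - 3)*(z + 3)*(z - 4)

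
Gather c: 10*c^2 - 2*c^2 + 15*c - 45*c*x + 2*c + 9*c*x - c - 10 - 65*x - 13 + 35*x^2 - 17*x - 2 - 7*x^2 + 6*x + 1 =8*c^2 + c*(16 - 36*x) + 28*x^2 - 76*x - 24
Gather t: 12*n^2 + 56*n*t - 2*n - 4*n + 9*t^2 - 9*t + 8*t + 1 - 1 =12*n^2 - 6*n + 9*t^2 + t*(56*n - 1)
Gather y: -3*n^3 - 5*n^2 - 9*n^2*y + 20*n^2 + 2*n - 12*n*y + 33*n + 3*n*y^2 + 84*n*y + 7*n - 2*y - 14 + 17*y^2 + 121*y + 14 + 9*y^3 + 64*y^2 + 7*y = -3*n^3 + 15*n^2 + 42*n + 9*y^3 + y^2*(3*n + 81) + y*(-9*n^2 + 72*n + 126)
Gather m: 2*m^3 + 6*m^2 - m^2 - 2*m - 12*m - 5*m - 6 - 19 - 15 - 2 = 2*m^3 + 5*m^2 - 19*m - 42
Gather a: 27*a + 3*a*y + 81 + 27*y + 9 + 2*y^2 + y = a*(3*y + 27) + 2*y^2 + 28*y + 90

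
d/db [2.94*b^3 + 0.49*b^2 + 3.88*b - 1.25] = 8.82*b^2 + 0.98*b + 3.88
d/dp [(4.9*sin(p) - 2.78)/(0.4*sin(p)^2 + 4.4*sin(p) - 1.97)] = (-1.96*sin(p)^2 + 2.224*sin(p) + 2.579)*cos(p)/(0.16*sin(p)^4 + 3.52*sin(p)^3 + 17.784*sin(p)^2 - 17.336*sin(p) + 3.8809)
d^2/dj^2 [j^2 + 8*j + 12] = 2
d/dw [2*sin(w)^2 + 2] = 2*sin(2*w)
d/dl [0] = 0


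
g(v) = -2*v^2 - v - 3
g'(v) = -4*v - 1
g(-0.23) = -2.88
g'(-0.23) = -0.08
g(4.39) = -45.93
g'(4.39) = -18.56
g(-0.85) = -3.60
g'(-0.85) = 2.40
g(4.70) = -51.88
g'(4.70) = -19.80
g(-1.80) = -7.68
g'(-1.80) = 6.20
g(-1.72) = -7.20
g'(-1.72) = 5.88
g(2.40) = -16.92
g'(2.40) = -10.60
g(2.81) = -21.60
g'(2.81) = -12.24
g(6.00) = -81.00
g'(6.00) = -25.00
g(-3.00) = -18.00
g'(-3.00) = 11.00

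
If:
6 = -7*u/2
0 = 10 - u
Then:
No Solution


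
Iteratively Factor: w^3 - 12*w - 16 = (w + 2)*(w^2 - 2*w - 8) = (w + 2)^2*(w - 4)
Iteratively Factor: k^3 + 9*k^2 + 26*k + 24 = (k + 4)*(k^2 + 5*k + 6) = (k + 2)*(k + 4)*(k + 3)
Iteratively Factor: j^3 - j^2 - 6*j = (j + 2)*(j^2 - 3*j) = j*(j + 2)*(j - 3)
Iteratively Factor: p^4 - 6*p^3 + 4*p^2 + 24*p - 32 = (p - 2)*(p^3 - 4*p^2 - 4*p + 16) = (p - 2)*(p + 2)*(p^2 - 6*p + 8) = (p - 4)*(p - 2)*(p + 2)*(p - 2)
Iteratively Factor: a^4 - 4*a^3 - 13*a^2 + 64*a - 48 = (a - 3)*(a^3 - a^2 - 16*a + 16) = (a - 4)*(a - 3)*(a^2 + 3*a - 4) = (a - 4)*(a - 3)*(a + 4)*(a - 1)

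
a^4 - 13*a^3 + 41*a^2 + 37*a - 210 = (a - 7)*(a - 5)*(a - 3)*(a + 2)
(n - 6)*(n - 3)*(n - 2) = n^3 - 11*n^2 + 36*n - 36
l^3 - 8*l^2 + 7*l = l*(l - 7)*(l - 1)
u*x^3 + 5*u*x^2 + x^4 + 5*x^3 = x^2*(u + x)*(x + 5)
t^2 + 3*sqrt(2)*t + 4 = (t + sqrt(2))*(t + 2*sqrt(2))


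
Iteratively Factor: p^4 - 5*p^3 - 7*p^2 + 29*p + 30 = (p - 3)*(p^3 - 2*p^2 - 13*p - 10) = (p - 3)*(p + 2)*(p^2 - 4*p - 5) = (p - 3)*(p + 1)*(p + 2)*(p - 5)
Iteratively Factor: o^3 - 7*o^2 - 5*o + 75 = (o - 5)*(o^2 - 2*o - 15) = (o - 5)^2*(o + 3)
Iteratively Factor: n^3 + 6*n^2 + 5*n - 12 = (n - 1)*(n^2 + 7*n + 12) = (n - 1)*(n + 3)*(n + 4)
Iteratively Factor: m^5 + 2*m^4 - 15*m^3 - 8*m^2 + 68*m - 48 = (m + 4)*(m^4 - 2*m^3 - 7*m^2 + 20*m - 12) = (m - 2)*(m + 4)*(m^3 - 7*m + 6) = (m - 2)*(m + 3)*(m + 4)*(m^2 - 3*m + 2) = (m - 2)^2*(m + 3)*(m + 4)*(m - 1)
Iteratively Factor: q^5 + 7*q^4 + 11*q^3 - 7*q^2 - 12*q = (q + 3)*(q^4 + 4*q^3 - q^2 - 4*q) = (q + 1)*(q + 3)*(q^3 + 3*q^2 - 4*q) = (q - 1)*(q + 1)*(q + 3)*(q^2 + 4*q) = q*(q - 1)*(q + 1)*(q + 3)*(q + 4)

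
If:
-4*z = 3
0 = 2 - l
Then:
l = 2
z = -3/4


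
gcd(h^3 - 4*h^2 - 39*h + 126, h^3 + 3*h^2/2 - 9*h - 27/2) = h - 3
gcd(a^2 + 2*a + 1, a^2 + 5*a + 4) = a + 1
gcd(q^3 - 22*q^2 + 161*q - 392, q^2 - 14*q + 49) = q^2 - 14*q + 49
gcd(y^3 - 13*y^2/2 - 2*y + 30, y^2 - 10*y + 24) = y - 6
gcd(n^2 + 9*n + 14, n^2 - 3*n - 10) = n + 2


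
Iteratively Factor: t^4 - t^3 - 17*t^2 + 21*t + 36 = (t + 4)*(t^3 - 5*t^2 + 3*t + 9) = (t - 3)*(t + 4)*(t^2 - 2*t - 3) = (t - 3)*(t + 1)*(t + 4)*(t - 3)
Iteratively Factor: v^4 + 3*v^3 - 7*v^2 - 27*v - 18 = (v - 3)*(v^3 + 6*v^2 + 11*v + 6) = (v - 3)*(v + 3)*(v^2 + 3*v + 2) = (v - 3)*(v + 2)*(v + 3)*(v + 1)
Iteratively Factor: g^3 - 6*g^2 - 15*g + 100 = (g - 5)*(g^2 - g - 20) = (g - 5)*(g + 4)*(g - 5)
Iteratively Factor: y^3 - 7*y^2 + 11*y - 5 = (y - 5)*(y^2 - 2*y + 1) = (y - 5)*(y - 1)*(y - 1)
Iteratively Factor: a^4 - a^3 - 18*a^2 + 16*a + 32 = (a - 4)*(a^3 + 3*a^2 - 6*a - 8) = (a - 4)*(a + 4)*(a^2 - a - 2) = (a - 4)*(a - 2)*(a + 4)*(a + 1)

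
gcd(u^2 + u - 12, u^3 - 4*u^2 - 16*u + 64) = u + 4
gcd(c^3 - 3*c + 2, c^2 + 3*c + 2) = c + 2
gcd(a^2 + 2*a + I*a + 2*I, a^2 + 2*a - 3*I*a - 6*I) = a + 2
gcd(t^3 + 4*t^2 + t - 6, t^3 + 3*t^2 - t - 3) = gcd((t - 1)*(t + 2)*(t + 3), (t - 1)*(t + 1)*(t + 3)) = t^2 + 2*t - 3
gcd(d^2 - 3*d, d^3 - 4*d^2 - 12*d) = d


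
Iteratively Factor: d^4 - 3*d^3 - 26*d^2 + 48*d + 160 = (d - 5)*(d^3 + 2*d^2 - 16*d - 32) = (d - 5)*(d + 2)*(d^2 - 16) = (d - 5)*(d - 4)*(d + 2)*(d + 4)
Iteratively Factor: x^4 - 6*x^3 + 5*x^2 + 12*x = (x - 4)*(x^3 - 2*x^2 - 3*x) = (x - 4)*(x + 1)*(x^2 - 3*x) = x*(x - 4)*(x + 1)*(x - 3)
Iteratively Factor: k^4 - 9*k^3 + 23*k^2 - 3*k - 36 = (k - 4)*(k^3 - 5*k^2 + 3*k + 9) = (k - 4)*(k - 3)*(k^2 - 2*k - 3) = (k - 4)*(k - 3)^2*(k + 1)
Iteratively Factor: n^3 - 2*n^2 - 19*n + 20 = (n - 1)*(n^2 - n - 20) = (n - 1)*(n + 4)*(n - 5)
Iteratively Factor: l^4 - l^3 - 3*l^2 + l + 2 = (l + 1)*(l^3 - 2*l^2 - l + 2) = (l - 1)*(l + 1)*(l^2 - l - 2) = (l - 1)*(l + 1)^2*(l - 2)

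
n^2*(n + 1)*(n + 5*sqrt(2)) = n^4 + n^3 + 5*sqrt(2)*n^3 + 5*sqrt(2)*n^2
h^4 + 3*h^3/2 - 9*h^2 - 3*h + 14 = (h - 2)*(h + 7/2)*(h - sqrt(2))*(h + sqrt(2))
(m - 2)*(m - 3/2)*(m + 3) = m^3 - m^2/2 - 15*m/2 + 9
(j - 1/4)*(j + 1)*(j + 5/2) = j^3 + 13*j^2/4 + 13*j/8 - 5/8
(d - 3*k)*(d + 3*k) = d^2 - 9*k^2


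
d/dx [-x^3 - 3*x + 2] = -3*x^2 - 3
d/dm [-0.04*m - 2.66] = -0.0400000000000000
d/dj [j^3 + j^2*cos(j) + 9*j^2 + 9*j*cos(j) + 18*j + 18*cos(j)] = -j^2*sin(j) + 3*j^2 - 9*j*sin(j) + 2*j*cos(j) + 18*j - 18*sin(j) + 9*cos(j) + 18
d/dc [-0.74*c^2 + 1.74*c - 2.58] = 1.74 - 1.48*c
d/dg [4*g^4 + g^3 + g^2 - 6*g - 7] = 16*g^3 + 3*g^2 + 2*g - 6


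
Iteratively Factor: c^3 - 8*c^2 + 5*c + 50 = (c + 2)*(c^2 - 10*c + 25) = (c - 5)*(c + 2)*(c - 5)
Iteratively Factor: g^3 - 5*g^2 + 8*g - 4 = (g - 2)*(g^2 - 3*g + 2) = (g - 2)*(g - 1)*(g - 2)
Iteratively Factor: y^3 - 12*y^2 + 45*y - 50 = (y - 5)*(y^2 - 7*y + 10) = (y - 5)^2*(y - 2)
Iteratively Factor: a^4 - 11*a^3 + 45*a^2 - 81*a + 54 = (a - 3)*(a^3 - 8*a^2 + 21*a - 18) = (a - 3)^2*(a^2 - 5*a + 6) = (a - 3)^2*(a - 2)*(a - 3)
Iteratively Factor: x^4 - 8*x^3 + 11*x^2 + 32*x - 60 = (x + 2)*(x^3 - 10*x^2 + 31*x - 30) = (x - 5)*(x + 2)*(x^2 - 5*x + 6) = (x - 5)*(x - 2)*(x + 2)*(x - 3)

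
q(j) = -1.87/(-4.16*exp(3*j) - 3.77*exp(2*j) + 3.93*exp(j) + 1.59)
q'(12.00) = 0.00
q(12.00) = 0.00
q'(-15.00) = 0.00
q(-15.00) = -1.18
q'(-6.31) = 0.01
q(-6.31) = -1.17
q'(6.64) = -0.00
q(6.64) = 0.00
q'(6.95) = -0.00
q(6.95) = 0.00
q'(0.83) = -0.10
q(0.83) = 0.03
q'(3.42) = -0.00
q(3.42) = 0.00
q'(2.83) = -0.00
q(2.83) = 0.00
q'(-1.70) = 0.16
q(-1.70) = -0.87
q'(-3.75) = 0.06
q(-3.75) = -1.11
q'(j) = -1.87*(12.48*exp(3*j) + 7.54*exp(2*j) - 3.93*exp(j))/(-4.16*exp(3*j) - 3.77*exp(2*j) + 3.93*exp(j) + 1.59)^2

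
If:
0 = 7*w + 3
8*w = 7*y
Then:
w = -3/7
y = -24/49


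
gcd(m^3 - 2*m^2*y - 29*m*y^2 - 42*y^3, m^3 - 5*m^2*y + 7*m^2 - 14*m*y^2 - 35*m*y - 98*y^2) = -m^2 + 5*m*y + 14*y^2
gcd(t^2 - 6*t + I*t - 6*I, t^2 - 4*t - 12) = t - 6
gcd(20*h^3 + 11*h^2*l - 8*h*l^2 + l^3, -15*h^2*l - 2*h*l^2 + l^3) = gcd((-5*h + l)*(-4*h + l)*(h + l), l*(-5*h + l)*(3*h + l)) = 5*h - l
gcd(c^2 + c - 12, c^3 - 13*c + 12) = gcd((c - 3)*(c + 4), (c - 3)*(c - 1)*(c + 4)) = c^2 + c - 12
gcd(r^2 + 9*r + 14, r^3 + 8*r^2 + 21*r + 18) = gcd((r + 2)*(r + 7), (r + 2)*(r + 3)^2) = r + 2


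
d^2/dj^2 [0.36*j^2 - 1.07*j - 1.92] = 0.720000000000000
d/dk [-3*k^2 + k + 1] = 1 - 6*k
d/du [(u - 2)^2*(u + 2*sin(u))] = (u - 2)*(2*u + (u - 2)*(2*cos(u) + 1) + 4*sin(u))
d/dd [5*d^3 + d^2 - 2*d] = 15*d^2 + 2*d - 2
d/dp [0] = 0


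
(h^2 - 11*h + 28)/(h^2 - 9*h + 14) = (h - 4)/(h - 2)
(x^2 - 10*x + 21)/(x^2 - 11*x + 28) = (x - 3)/(x - 4)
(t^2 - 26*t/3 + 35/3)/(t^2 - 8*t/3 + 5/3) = (t - 7)/(t - 1)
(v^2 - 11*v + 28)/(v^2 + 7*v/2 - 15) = 2*(v^2 - 11*v + 28)/(2*v^2 + 7*v - 30)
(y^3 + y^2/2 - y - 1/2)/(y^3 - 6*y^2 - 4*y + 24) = (y^3 + y^2/2 - y - 1/2)/(y^3 - 6*y^2 - 4*y + 24)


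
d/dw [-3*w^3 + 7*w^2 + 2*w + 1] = -9*w^2 + 14*w + 2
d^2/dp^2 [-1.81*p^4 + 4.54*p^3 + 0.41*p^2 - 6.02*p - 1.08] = -21.72*p^2 + 27.24*p + 0.82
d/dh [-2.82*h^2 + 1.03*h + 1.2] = 1.03 - 5.64*h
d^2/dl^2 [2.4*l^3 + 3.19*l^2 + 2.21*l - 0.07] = 14.4*l + 6.38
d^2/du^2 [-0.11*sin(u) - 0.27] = 0.11*sin(u)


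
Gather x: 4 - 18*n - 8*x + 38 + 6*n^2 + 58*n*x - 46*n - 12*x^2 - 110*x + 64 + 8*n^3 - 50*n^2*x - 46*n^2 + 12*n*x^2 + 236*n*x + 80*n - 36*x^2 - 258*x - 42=8*n^3 - 40*n^2 + 16*n + x^2*(12*n - 48) + x*(-50*n^2 + 294*n - 376) + 64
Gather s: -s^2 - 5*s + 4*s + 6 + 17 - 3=-s^2 - s + 20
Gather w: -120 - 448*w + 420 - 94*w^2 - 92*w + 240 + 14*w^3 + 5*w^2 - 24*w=14*w^3 - 89*w^2 - 564*w + 540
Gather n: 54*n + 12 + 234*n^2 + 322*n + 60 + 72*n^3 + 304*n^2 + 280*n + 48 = 72*n^3 + 538*n^2 + 656*n + 120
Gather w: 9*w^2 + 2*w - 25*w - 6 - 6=9*w^2 - 23*w - 12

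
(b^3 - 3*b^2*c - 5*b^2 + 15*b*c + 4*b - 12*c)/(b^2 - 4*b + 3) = (b^2 - 3*b*c - 4*b + 12*c)/(b - 3)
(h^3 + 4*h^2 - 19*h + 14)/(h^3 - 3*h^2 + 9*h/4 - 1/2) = 4*(h^2 + 6*h - 7)/(4*h^2 - 4*h + 1)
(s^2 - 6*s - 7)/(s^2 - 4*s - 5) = (s - 7)/(s - 5)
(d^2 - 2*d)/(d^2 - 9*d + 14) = d/(d - 7)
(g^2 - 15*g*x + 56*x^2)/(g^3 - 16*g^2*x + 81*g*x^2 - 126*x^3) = (g - 8*x)/(g^2 - 9*g*x + 18*x^2)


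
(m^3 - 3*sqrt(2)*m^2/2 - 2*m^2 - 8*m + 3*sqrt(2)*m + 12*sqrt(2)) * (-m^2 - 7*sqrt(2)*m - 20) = -m^5 - 11*sqrt(2)*m^4/2 + 2*m^4 + 9*m^3 + 11*sqrt(2)*m^3 - 2*m^2 + 74*sqrt(2)*m^2 - 60*sqrt(2)*m - 8*m - 240*sqrt(2)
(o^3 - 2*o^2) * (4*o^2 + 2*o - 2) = 4*o^5 - 6*o^4 - 6*o^3 + 4*o^2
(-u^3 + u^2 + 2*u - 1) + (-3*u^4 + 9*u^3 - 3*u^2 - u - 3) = -3*u^4 + 8*u^3 - 2*u^2 + u - 4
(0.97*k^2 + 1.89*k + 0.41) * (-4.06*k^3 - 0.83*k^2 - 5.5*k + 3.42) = -3.9382*k^5 - 8.4785*k^4 - 8.5683*k^3 - 7.4179*k^2 + 4.2088*k + 1.4022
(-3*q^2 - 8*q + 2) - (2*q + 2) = -3*q^2 - 10*q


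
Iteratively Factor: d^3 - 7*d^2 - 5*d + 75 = (d + 3)*(d^2 - 10*d + 25) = (d - 5)*(d + 3)*(d - 5)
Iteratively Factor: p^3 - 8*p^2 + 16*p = (p)*(p^2 - 8*p + 16) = p*(p - 4)*(p - 4)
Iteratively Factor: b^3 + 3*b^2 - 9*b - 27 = (b + 3)*(b^2 - 9) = (b - 3)*(b + 3)*(b + 3)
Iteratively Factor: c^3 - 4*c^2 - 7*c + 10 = (c - 5)*(c^2 + c - 2) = (c - 5)*(c - 1)*(c + 2)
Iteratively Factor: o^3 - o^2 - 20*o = (o)*(o^2 - o - 20) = o*(o + 4)*(o - 5)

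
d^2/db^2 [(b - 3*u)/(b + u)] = -8*u/(b + u)^3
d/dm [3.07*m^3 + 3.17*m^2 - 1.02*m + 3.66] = 9.21*m^2 + 6.34*m - 1.02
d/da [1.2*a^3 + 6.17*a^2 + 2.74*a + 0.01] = 3.6*a^2 + 12.34*a + 2.74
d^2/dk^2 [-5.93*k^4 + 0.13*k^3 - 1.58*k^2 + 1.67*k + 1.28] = -71.16*k^2 + 0.78*k - 3.16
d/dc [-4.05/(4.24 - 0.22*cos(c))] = 0.891*sin(c)/(0.22*cos(c) - 4.24)^2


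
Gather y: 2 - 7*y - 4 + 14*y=7*y - 2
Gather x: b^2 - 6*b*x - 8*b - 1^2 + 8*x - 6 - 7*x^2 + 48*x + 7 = b^2 - 8*b - 7*x^2 + x*(56 - 6*b)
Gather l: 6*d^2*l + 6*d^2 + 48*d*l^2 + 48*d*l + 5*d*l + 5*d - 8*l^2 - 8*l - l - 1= 6*d^2 + 5*d + l^2*(48*d - 8) + l*(6*d^2 + 53*d - 9) - 1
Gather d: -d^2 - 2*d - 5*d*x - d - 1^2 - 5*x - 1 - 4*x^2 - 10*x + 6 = -d^2 + d*(-5*x - 3) - 4*x^2 - 15*x + 4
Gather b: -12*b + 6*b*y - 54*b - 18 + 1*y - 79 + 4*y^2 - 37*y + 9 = b*(6*y - 66) + 4*y^2 - 36*y - 88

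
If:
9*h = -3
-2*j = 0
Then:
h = -1/3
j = 0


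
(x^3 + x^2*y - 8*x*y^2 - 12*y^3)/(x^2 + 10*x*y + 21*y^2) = (x^3 + x^2*y - 8*x*y^2 - 12*y^3)/(x^2 + 10*x*y + 21*y^2)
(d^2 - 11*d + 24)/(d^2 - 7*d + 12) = (d - 8)/(d - 4)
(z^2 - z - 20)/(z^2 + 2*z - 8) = (z - 5)/(z - 2)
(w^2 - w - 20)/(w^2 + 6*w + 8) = (w - 5)/(w + 2)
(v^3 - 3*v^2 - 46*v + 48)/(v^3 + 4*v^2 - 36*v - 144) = (v^2 - 9*v + 8)/(v^2 - 2*v - 24)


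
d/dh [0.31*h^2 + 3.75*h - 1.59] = 0.62*h + 3.75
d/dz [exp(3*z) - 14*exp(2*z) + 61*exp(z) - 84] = (3*exp(2*z) - 28*exp(z) + 61)*exp(z)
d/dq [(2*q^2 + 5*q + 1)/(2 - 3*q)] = (-6*q^2 + 8*q + 13)/(9*q^2 - 12*q + 4)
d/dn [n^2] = 2*n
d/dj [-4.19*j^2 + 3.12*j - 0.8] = 3.12 - 8.38*j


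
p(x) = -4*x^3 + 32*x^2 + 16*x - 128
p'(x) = -12*x^2 + 64*x + 16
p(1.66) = -31.56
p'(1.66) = 89.17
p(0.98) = -85.35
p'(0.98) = 67.20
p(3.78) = 173.67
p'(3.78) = 86.46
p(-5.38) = 1335.02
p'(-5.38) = -675.65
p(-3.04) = 231.47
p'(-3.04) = -289.46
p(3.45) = 143.83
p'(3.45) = 93.97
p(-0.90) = -113.56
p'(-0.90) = -51.32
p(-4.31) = 717.73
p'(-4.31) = -482.75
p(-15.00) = 20332.00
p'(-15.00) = -3644.00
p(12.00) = -2240.00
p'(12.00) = -944.00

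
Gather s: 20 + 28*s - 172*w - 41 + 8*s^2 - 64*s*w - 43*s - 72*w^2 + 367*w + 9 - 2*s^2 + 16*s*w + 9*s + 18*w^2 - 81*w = 6*s^2 + s*(-48*w - 6) - 54*w^2 + 114*w - 12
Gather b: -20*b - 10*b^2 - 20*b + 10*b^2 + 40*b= 0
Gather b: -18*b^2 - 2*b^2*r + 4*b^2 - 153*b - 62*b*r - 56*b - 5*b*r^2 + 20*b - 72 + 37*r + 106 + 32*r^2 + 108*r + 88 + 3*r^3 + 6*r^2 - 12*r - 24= b^2*(-2*r - 14) + b*(-5*r^2 - 62*r - 189) + 3*r^3 + 38*r^2 + 133*r + 98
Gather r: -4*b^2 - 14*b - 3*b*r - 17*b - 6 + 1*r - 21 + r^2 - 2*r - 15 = -4*b^2 - 31*b + r^2 + r*(-3*b - 1) - 42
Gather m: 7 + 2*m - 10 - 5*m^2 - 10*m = -5*m^2 - 8*m - 3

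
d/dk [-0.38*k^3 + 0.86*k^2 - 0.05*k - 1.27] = -1.14*k^2 + 1.72*k - 0.05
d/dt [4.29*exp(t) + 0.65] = 4.29*exp(t)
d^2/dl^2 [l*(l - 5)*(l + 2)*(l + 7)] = 12*l^2 + 24*l - 62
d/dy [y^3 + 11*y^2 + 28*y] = 3*y^2 + 22*y + 28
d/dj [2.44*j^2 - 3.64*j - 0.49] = 4.88*j - 3.64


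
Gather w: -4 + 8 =4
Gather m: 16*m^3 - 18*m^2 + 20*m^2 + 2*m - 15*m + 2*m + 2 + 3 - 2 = 16*m^3 + 2*m^2 - 11*m + 3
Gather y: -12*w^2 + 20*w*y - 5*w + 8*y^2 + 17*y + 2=-12*w^2 - 5*w + 8*y^2 + y*(20*w + 17) + 2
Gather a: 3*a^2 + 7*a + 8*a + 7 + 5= 3*a^2 + 15*a + 12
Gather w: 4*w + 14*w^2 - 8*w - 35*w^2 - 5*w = -21*w^2 - 9*w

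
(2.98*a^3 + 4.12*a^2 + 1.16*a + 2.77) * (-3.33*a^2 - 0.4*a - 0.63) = -9.9234*a^5 - 14.9116*a^4 - 7.3882*a^3 - 12.2837*a^2 - 1.8388*a - 1.7451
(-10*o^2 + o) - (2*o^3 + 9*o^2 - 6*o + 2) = -2*o^3 - 19*o^2 + 7*o - 2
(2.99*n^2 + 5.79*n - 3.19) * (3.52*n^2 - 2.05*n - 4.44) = 10.5248*n^4 + 14.2513*n^3 - 36.3739*n^2 - 19.1681*n + 14.1636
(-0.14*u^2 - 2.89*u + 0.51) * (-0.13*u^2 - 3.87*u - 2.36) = 0.0182*u^4 + 0.9175*u^3 + 11.4484*u^2 + 4.8467*u - 1.2036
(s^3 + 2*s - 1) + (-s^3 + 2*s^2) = 2*s^2 + 2*s - 1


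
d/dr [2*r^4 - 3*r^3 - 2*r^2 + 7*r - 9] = 8*r^3 - 9*r^2 - 4*r + 7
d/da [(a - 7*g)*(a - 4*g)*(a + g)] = 3*a^2 - 20*a*g + 17*g^2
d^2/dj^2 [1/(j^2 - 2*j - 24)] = 2*(j^2 - 2*j - 4*(j - 1)^2 - 24)/(-j^2 + 2*j + 24)^3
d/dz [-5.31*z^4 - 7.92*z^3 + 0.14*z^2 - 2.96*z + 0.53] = -21.24*z^3 - 23.76*z^2 + 0.28*z - 2.96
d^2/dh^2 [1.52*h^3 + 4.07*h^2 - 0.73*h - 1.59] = 9.12*h + 8.14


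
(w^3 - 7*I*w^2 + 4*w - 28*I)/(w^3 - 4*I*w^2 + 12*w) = (w^2 - 9*I*w - 14)/(w*(w - 6*I))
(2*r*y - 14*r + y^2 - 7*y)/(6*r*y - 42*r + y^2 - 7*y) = (2*r + y)/(6*r + y)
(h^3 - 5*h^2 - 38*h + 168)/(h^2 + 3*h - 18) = (h^2 - 11*h + 28)/(h - 3)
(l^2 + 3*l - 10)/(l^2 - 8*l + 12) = (l + 5)/(l - 6)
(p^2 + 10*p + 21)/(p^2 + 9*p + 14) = (p + 3)/(p + 2)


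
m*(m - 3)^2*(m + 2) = m^4 - 4*m^3 - 3*m^2 + 18*m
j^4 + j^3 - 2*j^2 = j^2*(j - 1)*(j + 2)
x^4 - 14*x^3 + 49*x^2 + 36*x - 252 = (x - 7)*(x - 6)*(x - 3)*(x + 2)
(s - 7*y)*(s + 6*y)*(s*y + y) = s^3*y - s^2*y^2 + s^2*y - 42*s*y^3 - s*y^2 - 42*y^3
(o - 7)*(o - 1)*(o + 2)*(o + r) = o^4 + o^3*r - 6*o^3 - 6*o^2*r - 9*o^2 - 9*o*r + 14*o + 14*r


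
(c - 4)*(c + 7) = c^2 + 3*c - 28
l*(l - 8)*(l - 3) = l^3 - 11*l^2 + 24*l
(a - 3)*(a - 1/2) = a^2 - 7*a/2 + 3/2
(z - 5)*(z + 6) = z^2 + z - 30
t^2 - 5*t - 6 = (t - 6)*(t + 1)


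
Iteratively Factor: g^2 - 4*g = (g)*(g - 4)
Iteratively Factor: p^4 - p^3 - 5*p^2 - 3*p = (p)*(p^3 - p^2 - 5*p - 3) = p*(p + 1)*(p^2 - 2*p - 3) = p*(p + 1)^2*(p - 3)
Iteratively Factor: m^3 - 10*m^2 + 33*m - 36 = (m - 3)*(m^2 - 7*m + 12) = (m - 3)^2*(m - 4)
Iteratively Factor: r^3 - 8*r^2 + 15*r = (r)*(r^2 - 8*r + 15) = r*(r - 5)*(r - 3)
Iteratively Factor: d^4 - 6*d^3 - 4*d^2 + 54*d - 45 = (d - 5)*(d^3 - d^2 - 9*d + 9) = (d - 5)*(d - 1)*(d^2 - 9) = (d - 5)*(d - 1)*(d + 3)*(d - 3)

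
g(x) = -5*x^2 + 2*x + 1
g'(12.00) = -118.00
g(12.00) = -695.00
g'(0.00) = 2.00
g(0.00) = 1.00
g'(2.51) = -23.10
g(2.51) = -25.48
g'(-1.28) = 14.80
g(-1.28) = -9.75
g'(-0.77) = 9.70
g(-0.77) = -3.50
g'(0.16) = 0.40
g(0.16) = 1.19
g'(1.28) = -10.80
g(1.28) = -4.63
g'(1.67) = -14.70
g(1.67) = -9.60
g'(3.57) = -33.70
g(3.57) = -55.58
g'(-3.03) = 32.30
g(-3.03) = -50.96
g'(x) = 2 - 10*x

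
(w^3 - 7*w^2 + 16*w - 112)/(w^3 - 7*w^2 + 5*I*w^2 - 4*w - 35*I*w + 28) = (w - 4*I)/(w + I)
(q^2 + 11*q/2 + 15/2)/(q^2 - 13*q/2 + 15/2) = (2*q^2 + 11*q + 15)/(2*q^2 - 13*q + 15)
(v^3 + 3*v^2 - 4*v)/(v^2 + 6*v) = (v^2 + 3*v - 4)/(v + 6)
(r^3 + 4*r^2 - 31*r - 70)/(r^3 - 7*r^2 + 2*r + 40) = (r + 7)/(r - 4)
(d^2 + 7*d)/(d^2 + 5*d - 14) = d/(d - 2)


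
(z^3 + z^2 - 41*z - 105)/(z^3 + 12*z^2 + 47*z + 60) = (z - 7)/(z + 4)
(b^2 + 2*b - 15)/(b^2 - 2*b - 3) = (b + 5)/(b + 1)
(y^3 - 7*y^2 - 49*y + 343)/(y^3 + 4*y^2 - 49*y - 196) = (y - 7)/(y + 4)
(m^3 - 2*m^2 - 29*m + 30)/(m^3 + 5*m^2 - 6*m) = (m^2 - m - 30)/(m*(m + 6))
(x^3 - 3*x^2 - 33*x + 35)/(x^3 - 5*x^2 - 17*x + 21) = (x + 5)/(x + 3)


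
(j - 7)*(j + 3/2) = j^2 - 11*j/2 - 21/2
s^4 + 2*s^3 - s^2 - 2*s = s*(s - 1)*(s + 1)*(s + 2)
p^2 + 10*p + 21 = (p + 3)*(p + 7)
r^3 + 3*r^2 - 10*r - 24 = (r - 3)*(r + 2)*(r + 4)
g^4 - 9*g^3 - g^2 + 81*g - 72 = (g - 8)*(g - 3)*(g - 1)*(g + 3)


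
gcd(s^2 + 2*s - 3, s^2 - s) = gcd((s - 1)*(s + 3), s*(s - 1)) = s - 1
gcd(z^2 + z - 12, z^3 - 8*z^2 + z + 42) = z - 3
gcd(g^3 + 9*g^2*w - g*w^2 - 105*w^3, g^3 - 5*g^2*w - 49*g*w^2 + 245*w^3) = g + 7*w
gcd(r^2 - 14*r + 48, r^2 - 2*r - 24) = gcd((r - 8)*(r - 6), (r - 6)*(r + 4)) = r - 6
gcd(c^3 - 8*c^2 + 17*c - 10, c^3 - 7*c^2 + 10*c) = c^2 - 7*c + 10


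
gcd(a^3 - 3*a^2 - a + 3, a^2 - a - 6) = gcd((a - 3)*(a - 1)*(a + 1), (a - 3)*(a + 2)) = a - 3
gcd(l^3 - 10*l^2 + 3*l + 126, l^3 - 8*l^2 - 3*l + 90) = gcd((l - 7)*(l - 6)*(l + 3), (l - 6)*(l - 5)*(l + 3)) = l^2 - 3*l - 18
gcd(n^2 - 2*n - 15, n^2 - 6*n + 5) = n - 5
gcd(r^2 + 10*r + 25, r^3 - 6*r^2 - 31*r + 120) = r + 5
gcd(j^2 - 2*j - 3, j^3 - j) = j + 1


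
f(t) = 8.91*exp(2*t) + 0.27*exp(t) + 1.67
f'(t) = 17.82*exp(2*t) + 0.27*exp(t)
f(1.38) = 143.52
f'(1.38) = 282.63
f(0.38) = 21.12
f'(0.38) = 38.50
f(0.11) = 13.07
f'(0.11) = 22.51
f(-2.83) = 1.72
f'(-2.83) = 0.08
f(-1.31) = 2.39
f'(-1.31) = 1.37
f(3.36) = 7394.21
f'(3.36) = 14777.30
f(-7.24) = 1.67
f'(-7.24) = 0.00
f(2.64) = 1755.11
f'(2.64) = 3503.09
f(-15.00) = 1.67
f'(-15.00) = 0.00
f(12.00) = 236018122122.37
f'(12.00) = 472036200297.60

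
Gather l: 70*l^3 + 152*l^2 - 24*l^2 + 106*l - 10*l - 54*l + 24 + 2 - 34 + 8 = 70*l^3 + 128*l^2 + 42*l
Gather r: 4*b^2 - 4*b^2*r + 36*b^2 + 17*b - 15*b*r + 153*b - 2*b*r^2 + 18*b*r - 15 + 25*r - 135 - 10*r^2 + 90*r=40*b^2 + 170*b + r^2*(-2*b - 10) + r*(-4*b^2 + 3*b + 115) - 150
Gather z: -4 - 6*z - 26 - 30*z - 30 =-36*z - 60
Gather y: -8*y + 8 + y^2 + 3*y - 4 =y^2 - 5*y + 4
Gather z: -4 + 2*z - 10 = 2*z - 14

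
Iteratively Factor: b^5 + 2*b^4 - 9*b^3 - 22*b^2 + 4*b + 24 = (b + 2)*(b^4 - 9*b^2 - 4*b + 12) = (b - 3)*(b + 2)*(b^3 + 3*b^2 - 4) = (b - 3)*(b - 1)*(b + 2)*(b^2 + 4*b + 4) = (b - 3)*(b - 1)*(b + 2)^2*(b + 2)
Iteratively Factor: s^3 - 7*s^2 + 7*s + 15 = (s + 1)*(s^2 - 8*s + 15) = (s - 5)*(s + 1)*(s - 3)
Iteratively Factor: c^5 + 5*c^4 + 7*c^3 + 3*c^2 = (c + 1)*(c^4 + 4*c^3 + 3*c^2) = (c + 1)*(c + 3)*(c^3 + c^2) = c*(c + 1)*(c + 3)*(c^2 + c) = c*(c + 1)^2*(c + 3)*(c)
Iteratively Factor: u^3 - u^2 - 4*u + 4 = (u - 1)*(u^2 - 4) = (u - 1)*(u + 2)*(u - 2)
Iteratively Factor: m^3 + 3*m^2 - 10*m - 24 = (m + 4)*(m^2 - m - 6) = (m - 3)*(m + 4)*(m + 2)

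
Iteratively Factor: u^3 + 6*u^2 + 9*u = (u + 3)*(u^2 + 3*u) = (u + 3)^2*(u)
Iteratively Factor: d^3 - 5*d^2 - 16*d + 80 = (d + 4)*(d^2 - 9*d + 20) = (d - 4)*(d + 4)*(d - 5)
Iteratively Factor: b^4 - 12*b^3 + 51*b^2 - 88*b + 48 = (b - 4)*(b^3 - 8*b^2 + 19*b - 12) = (b - 4)*(b - 3)*(b^2 - 5*b + 4) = (b - 4)^2*(b - 3)*(b - 1)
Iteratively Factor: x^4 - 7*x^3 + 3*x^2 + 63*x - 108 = (x - 4)*(x^3 - 3*x^2 - 9*x + 27) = (x - 4)*(x - 3)*(x^2 - 9) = (x - 4)*(x - 3)*(x + 3)*(x - 3)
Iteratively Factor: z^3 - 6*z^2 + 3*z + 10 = (z + 1)*(z^2 - 7*z + 10) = (z - 5)*(z + 1)*(z - 2)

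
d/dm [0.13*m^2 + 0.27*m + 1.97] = 0.26*m + 0.27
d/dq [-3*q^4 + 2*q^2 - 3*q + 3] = -12*q^3 + 4*q - 3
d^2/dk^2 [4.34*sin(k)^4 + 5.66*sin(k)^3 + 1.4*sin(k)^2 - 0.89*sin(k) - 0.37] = -69.44*sin(k)^4 - 50.94*sin(k)^3 + 46.48*sin(k)^2 + 34.85*sin(k) + 2.8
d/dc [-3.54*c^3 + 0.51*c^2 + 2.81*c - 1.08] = -10.62*c^2 + 1.02*c + 2.81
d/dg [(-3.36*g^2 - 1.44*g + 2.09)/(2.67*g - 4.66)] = (-8.9712*g^2 + 31.3152*g + 1.1301)/(7.1289*g^2 - 24.8844*g + 21.7156)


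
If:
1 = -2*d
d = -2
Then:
No Solution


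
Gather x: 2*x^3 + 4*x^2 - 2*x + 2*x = 2*x^3 + 4*x^2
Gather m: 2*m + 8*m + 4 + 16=10*m + 20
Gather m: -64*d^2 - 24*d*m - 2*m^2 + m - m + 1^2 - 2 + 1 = -64*d^2 - 24*d*m - 2*m^2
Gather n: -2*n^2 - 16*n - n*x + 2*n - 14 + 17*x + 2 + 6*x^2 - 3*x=-2*n^2 + n*(-x - 14) + 6*x^2 + 14*x - 12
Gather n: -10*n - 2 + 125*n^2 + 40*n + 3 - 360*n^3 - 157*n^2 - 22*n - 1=-360*n^3 - 32*n^2 + 8*n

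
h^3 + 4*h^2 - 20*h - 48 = (h - 4)*(h + 2)*(h + 6)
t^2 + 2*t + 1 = (t + 1)^2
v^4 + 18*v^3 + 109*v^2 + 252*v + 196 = (v + 2)^2*(v + 7)^2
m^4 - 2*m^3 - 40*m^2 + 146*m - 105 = (m - 5)*(m - 3)*(m - 1)*(m + 7)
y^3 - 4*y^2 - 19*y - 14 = (y - 7)*(y + 1)*(y + 2)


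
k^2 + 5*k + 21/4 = (k + 3/2)*(k + 7/2)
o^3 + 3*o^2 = o^2*(o + 3)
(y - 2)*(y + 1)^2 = y^3 - 3*y - 2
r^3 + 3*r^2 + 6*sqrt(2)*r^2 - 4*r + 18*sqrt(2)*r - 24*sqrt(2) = (r - 1)*(r + 4)*(r + 6*sqrt(2))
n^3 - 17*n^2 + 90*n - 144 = (n - 8)*(n - 6)*(n - 3)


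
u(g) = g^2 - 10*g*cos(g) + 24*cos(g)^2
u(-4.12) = 1.45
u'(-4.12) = -14.60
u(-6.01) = 116.24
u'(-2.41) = -5.14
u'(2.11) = 48.61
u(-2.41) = 1.16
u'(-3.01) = 1.60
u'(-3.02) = 1.77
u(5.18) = 8.36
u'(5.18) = -21.07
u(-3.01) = 2.81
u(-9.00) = 18.92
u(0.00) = 24.00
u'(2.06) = 46.91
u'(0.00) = -10.00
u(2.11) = 21.61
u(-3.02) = 2.79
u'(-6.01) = -50.33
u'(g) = 10*g*sin(g) + 2*g - 48*sin(g)*cos(g) - 10*cos(g)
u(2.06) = 19.22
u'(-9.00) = 10.18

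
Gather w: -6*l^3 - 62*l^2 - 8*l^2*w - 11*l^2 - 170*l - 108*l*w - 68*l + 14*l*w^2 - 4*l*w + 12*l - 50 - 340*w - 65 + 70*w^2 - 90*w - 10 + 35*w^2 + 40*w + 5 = -6*l^3 - 73*l^2 - 226*l + w^2*(14*l + 105) + w*(-8*l^2 - 112*l - 390) - 120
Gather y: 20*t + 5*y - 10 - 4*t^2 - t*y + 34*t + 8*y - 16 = -4*t^2 + 54*t + y*(13 - t) - 26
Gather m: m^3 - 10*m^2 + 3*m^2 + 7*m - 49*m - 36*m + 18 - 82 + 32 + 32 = m^3 - 7*m^2 - 78*m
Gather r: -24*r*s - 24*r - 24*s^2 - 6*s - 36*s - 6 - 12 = r*(-24*s - 24) - 24*s^2 - 42*s - 18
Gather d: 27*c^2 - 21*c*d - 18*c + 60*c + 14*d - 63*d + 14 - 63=27*c^2 + 42*c + d*(-21*c - 49) - 49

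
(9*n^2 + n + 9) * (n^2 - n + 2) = 9*n^4 - 8*n^3 + 26*n^2 - 7*n + 18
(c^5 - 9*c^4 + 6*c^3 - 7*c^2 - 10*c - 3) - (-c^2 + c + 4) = c^5 - 9*c^4 + 6*c^3 - 6*c^2 - 11*c - 7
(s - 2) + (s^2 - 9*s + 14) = s^2 - 8*s + 12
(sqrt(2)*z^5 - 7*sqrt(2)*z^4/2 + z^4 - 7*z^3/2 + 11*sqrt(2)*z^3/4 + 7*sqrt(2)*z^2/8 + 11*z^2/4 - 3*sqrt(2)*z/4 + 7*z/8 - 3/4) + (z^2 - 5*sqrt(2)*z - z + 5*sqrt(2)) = sqrt(2)*z^5 - 7*sqrt(2)*z^4/2 + z^4 - 7*z^3/2 + 11*sqrt(2)*z^3/4 + 7*sqrt(2)*z^2/8 + 15*z^2/4 - 23*sqrt(2)*z/4 - z/8 - 3/4 + 5*sqrt(2)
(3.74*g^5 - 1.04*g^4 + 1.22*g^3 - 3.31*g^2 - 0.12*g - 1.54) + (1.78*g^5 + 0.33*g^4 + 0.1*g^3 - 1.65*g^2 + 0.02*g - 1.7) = 5.52*g^5 - 0.71*g^4 + 1.32*g^3 - 4.96*g^2 - 0.1*g - 3.24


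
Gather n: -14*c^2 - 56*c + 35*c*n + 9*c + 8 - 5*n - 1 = -14*c^2 - 47*c + n*(35*c - 5) + 7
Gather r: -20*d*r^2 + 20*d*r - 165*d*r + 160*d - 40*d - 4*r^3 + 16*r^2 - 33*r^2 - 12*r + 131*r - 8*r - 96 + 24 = 120*d - 4*r^3 + r^2*(-20*d - 17) + r*(111 - 145*d) - 72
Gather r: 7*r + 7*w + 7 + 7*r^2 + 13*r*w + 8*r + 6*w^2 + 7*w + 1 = 7*r^2 + r*(13*w + 15) + 6*w^2 + 14*w + 8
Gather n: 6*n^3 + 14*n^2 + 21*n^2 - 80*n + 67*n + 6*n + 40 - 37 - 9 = 6*n^3 + 35*n^2 - 7*n - 6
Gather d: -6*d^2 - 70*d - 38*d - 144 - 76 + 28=-6*d^2 - 108*d - 192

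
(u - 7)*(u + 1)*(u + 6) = u^3 - 43*u - 42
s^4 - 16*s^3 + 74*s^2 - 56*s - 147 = (s - 7)^2*(s - 3)*(s + 1)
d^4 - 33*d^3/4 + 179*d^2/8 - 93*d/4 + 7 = (d - 4)*(d - 2)*(d - 7/4)*(d - 1/2)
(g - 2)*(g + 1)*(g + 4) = g^3 + 3*g^2 - 6*g - 8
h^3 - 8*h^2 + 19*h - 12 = (h - 4)*(h - 3)*(h - 1)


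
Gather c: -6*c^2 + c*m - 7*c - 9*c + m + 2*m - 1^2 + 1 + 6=-6*c^2 + c*(m - 16) + 3*m + 6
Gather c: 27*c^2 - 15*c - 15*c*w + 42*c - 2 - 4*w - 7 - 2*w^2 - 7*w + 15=27*c^2 + c*(27 - 15*w) - 2*w^2 - 11*w + 6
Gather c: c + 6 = c + 6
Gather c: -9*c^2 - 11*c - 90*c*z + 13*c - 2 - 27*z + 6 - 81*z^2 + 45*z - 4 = -9*c^2 + c*(2 - 90*z) - 81*z^2 + 18*z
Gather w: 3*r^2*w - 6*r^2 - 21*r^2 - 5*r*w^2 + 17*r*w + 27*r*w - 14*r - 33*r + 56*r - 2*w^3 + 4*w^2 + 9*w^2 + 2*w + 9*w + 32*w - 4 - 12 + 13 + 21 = -27*r^2 + 9*r - 2*w^3 + w^2*(13 - 5*r) + w*(3*r^2 + 44*r + 43) + 18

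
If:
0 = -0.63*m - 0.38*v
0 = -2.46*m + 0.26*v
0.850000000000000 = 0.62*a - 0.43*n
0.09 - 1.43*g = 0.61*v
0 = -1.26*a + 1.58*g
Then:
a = 0.08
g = 0.06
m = 0.00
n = -1.86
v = 0.00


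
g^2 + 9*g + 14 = (g + 2)*(g + 7)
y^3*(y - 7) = y^4 - 7*y^3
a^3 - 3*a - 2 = (a - 2)*(a + 1)^2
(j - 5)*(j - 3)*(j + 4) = j^3 - 4*j^2 - 17*j + 60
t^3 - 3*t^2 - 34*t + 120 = (t - 5)*(t - 4)*(t + 6)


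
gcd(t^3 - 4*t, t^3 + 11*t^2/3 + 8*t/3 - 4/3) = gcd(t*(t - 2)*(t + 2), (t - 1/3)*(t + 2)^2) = t + 2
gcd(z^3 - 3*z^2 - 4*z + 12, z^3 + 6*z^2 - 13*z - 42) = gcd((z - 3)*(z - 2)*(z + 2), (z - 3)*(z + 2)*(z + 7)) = z^2 - z - 6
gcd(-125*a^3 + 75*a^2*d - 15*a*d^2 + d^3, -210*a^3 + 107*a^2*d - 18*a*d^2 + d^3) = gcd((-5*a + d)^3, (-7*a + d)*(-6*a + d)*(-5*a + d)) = 5*a - d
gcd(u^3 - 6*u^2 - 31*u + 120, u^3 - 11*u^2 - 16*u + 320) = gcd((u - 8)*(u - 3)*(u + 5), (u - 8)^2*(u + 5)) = u^2 - 3*u - 40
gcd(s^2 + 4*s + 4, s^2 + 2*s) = s + 2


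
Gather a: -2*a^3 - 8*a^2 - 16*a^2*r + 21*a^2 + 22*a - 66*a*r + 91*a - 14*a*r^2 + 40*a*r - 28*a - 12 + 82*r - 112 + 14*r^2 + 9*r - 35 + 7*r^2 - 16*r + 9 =-2*a^3 + a^2*(13 - 16*r) + a*(-14*r^2 - 26*r + 85) + 21*r^2 + 75*r - 150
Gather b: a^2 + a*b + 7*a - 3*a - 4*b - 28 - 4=a^2 + 4*a + b*(a - 4) - 32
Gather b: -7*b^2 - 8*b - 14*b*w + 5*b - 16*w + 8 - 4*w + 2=-7*b^2 + b*(-14*w - 3) - 20*w + 10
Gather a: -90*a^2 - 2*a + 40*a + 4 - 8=-90*a^2 + 38*a - 4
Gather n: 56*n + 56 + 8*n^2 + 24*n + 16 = 8*n^2 + 80*n + 72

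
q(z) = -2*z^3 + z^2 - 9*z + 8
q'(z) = -6*z^2 + 2*z - 9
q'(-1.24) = -20.71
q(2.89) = -57.93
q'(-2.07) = -38.85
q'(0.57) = -9.81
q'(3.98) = -96.08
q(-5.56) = 432.71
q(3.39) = -88.93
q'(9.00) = -477.00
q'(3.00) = -57.00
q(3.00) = -64.00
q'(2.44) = -39.84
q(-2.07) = 48.65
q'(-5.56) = -205.60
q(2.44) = -37.06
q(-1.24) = 24.51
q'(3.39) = -71.17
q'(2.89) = -53.33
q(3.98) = -138.07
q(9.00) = -1450.00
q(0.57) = 2.82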